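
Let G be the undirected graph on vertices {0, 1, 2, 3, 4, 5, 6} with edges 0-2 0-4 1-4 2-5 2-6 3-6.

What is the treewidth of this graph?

A width-1 tree decomposition is:
Bags: B1 = {2, 5}  B2 = {0, 2}  B3 = {0, 4}  B4 = {2, 6}  B5 = {3, 6}  B6 = {1, 4}
Tree: B1–B2, B2–B3, B2–B4, B4–B5, B3–B6
Every bag has size at most 2, so the width is 2 − 1 = 1 and tw(G) ≤ 1. Since G has at least one edge (e.g. 2–5), it is not an edgeless graph, so tw(G) ≥ 1. The upper and lower bounds meet at 1, so that is the treewidth.

1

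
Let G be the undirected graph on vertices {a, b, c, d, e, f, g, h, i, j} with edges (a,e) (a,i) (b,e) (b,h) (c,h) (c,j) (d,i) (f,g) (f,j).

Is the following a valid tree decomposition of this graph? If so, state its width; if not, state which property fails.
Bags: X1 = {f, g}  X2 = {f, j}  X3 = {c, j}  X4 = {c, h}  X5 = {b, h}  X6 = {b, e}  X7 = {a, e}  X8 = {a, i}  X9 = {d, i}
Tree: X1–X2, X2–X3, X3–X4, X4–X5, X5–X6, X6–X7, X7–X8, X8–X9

Checking the three conditions: (i) the bags cover all of {a, b, c, d, e, f, g, h, i, j}; (ii) for each edge, some bag contains both endpoints; (iii) the bags containing any fixed vertex form a subtree. All hold, so the decomposition is valid with width 2 − 1 = 1.

Yes; width 1.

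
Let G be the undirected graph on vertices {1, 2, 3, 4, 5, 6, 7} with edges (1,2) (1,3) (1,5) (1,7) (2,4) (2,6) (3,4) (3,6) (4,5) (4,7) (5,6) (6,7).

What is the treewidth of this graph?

A width-3 tree decomposition is:
Bags: B1 = {1, 2, 4, 6}  B2 = {1, 3, 4, 6}  B3 = {1, 4, 5, 6}  B4 = {1, 4, 6, 7}
Tree: B1–B2, B2–B3, B3–B4
Every bag has size at most 4, so the width is 4 − 1 = 3 and tw(G) ≤ 3. For the lower bound: the 4 vertex sets {1,2}, {3,4}, {6}, {5} are disjoint, each induces a connected subgraph, and every pair is joined by at least one edge of G. Contracting each set to a single vertex therefore yields K_{4} as a minor, and since treewidth is minor-monotone, tw(G) ≥ tw(K_{4}) = 3. Therefore the treewidth is 3.

3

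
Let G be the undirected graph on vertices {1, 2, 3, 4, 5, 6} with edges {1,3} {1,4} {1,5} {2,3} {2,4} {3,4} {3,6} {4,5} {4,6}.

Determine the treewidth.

2

A width-2 tree decomposition is:
Bags: B1 = {1, 3, 4}  B2 = {1, 4, 5}  B3 = {2, 3, 4}  B4 = {3, 4, 6}
Tree: B1–B2, B1–B3, B1–B4
Each bag holds 3 vertices, so the decomposition has width 2, which upper-bounds the treewidth. On the other hand G contains the 3-clique {1, 3, 4}. A clique must lie in a single bag of any decomposition, so no decomposition can have width below 2. Hence tw(G) = 2 exactly.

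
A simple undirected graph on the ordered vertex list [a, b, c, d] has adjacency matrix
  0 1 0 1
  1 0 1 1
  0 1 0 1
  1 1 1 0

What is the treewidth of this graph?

A width-2 tree decomposition is:
Bags: B1 = {a, b, d}  B2 = {b, c, d}
Tree: B1–B2
The largest bag has 3 vertices, giving width 2; this decomposition certifies tw(G) ≤ 2. For the lower bound, the 3 vertices {b, c, d} are pairwise adjacent, and any tree decomposition puts a clique entirely inside one bag — forcing width ≥ 2. The upper and lower bounds meet at 2, so that is the treewidth.

2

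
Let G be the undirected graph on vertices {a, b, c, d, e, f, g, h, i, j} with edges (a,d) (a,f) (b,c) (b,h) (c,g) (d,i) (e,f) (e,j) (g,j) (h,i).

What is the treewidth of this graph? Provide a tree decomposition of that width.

The largest bag has 3 vertices, giving width 2; this decomposition certifies tw(G) ≤ 2. For the lower bound, G contains the cycle h–i–d–a–f–e–j–g–c–b–h, so G is not a forest; only forests have treewidth ≤ 1, hence tw(G) ≥ 2. Hence tw(G) = 2 exactly.

Treewidth 2.
One such decomposition:
Bags: B1 = {d, h, i}  B2 = {a, d, h}  B3 = {a, f, h}  B4 = {e, f, h}  B5 = {e, h, j}  B6 = {g, h, j}  B7 = {c, g, h}  B8 = {b, c, h}
Tree: B1–B2, B2–B3, B3–B4, B4–B5, B5–B6, B6–B7, B7–B8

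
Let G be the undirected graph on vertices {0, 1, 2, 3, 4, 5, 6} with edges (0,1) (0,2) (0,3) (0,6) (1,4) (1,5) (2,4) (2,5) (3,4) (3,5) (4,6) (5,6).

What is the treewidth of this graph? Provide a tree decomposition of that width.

Each bag holds 4 vertices, so the decomposition has width 3, which upper-bounds the treewidth. For the lower bound: the 4 vertex sets {2,5}, {0,1}, {4}, {6} are disjoint, each induces a connected subgraph, and every pair is joined by at least one edge of G. Contracting each set to a single vertex therefore yields K_{4} as a minor, and since treewidth is minor-monotone, tw(G) ≥ tw(K_{4}) = 3. Hence tw(G) = 3 exactly.

Treewidth 3.
Bags: B1 = {0, 2, 4, 5}  B2 = {0, 1, 4, 5}  B3 = {0, 4, 5, 6}  B4 = {0, 3, 4, 5}
Tree: B1–B2, B2–B3, B3–B4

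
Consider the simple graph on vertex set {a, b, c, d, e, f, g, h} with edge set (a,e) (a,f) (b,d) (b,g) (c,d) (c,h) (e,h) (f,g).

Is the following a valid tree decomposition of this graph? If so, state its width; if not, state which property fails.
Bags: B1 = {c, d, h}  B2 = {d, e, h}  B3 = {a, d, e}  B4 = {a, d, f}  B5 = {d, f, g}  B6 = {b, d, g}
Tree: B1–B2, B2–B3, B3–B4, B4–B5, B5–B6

Every vertex of G appears in some bag (union = {a, b, c, d, e, f, g, h}); every edge is covered by a bag; and for each vertex v the set of bags containing v is connected in the bag tree. The decomposition is therefore valid. The largest bag has 3 vertices, so the width is 2.

Yes; width 2.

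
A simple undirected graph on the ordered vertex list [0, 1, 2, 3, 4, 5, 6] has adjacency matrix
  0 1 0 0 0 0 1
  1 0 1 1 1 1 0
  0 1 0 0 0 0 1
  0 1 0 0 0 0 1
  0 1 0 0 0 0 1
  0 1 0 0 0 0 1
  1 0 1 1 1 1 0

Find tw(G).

A width-2 tree decomposition is:
Bags: B1 = {1, 5, 6}  B2 = {0, 1, 6}  B3 = {1, 4, 6}  B4 = {1, 2, 6}  B5 = {1, 3, 6}
Tree: B1–B2, B2–B3, B3–B4, B4–B5
The largest bag has 3 vertices, giving width 2; this decomposition certifies tw(G) ≤ 2. Since 1–5–6–0–1 is a cycle in G, G is not acyclic. Forests are exactly the graphs of treewidth ≤ 1, so tw(G) ≥ 2. Therefore the treewidth is 2.

2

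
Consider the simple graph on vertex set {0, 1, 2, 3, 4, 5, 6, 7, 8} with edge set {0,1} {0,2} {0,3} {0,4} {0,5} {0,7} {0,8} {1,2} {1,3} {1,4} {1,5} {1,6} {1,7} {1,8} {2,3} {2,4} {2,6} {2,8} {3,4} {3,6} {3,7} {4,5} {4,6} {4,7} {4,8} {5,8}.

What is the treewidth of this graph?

A width-4 tree decomposition is:
Bags: B1 = {0, 1, 2, 4, 8}  B2 = {0, 1, 2, 3, 4}  B3 = {0, 1, 4, 5, 8}  B4 = {0, 1, 3, 4, 7}  B5 = {1, 2, 3, 4, 6}
Tree: B1–B2, B1–B3, B2–B4, B2–B5
Each bag holds 5 vertices, so the decomposition has width 4, which upper-bounds the treewidth. Conversely, {0, 1, 2, 4, 8} is a clique of size 5, and the vertices of any clique must share a bag in every tree decomposition; so some bag has ≥ 5 vertices and tw(G) ≥ 4. Therefore the treewidth is 4.

4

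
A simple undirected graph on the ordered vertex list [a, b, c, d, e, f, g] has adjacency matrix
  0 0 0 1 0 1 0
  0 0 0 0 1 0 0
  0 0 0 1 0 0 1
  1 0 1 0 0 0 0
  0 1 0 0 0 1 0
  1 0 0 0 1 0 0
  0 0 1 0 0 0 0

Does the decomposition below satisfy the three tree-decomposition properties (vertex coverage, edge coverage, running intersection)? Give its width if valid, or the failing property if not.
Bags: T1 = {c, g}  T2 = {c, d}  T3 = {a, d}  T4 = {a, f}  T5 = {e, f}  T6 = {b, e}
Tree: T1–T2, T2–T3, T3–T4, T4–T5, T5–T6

Checking the three conditions: (i) the bags cover all of {a, b, c, d, e, f, g}; (ii) for each edge, some bag contains both endpoints; (iii) the bags containing any fixed vertex form a subtree. All hold, so the decomposition is valid with width 2 − 1 = 1.

Yes; width 1.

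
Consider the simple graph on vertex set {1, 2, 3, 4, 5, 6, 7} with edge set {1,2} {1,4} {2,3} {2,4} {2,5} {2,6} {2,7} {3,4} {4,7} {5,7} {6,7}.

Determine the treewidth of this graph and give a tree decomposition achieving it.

Treewidth 2.
Bags: B1 = {2, 3, 4}  B2 = {2, 4, 7}  B3 = {2, 5, 7}  B4 = {2, 6, 7}  B5 = {1, 2, 4}
Tree: B1–B2, B2–B3, B3–B4, B1–B5

The largest bag has 3 vertices, giving width 2; this decomposition certifies tw(G) ≤ 2. For the lower bound, the 3 vertices {1, 2, 4} are pairwise adjacent, and any tree decomposition puts a clique entirely inside one bag — forcing width ≥ 2. Combining the bounds, tw(G) = 2.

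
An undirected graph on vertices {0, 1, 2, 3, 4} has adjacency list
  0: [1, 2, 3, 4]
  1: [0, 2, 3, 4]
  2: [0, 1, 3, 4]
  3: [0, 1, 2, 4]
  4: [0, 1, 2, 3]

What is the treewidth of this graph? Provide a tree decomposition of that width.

Treewidth 4.
One such decomposition:
Bags: B1 = {0, 1, 2, 3, 4}
Tree: (single bag)

A single bag containing all 5 vertices is trivially a valid decomposition of width 4. Conversely, {0, 1, 2, 3, 4} is a clique of size 5, and the vertices of any clique must share a bag in every tree decomposition; so some bag has ≥ 5 vertices and tw(G) ≥ 4. Therefore the treewidth is 4.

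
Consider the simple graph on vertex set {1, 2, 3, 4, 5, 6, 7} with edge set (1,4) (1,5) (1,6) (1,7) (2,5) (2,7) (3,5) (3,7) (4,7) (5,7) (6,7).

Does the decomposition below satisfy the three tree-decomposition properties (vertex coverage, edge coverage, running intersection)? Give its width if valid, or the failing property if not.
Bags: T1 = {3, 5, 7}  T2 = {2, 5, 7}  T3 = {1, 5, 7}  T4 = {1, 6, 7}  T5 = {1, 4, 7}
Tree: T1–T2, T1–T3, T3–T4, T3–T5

Yes; width 2.

Every vertex of G appears in some bag (union = {1, 2, 3, 4, 5, 6, 7}); every edge is covered by a bag; and for each vertex v the set of bags containing v is connected in the bag tree. The decomposition is therefore valid. The largest bag has 3 vertices, so the width is 2.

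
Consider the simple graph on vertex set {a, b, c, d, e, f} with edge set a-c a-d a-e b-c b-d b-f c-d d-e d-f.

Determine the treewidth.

A width-2 tree decomposition is:
Bags: B1 = {a, c, d}  B2 = {b, c, d}  B3 = {a, d, e}  B4 = {b, d, f}
Tree: B1–B2, B1–B3, B2–B4
The largest bag has 3 vertices, giving width 2; this decomposition certifies tw(G) ≤ 2. For the lower bound, the 3 vertices {a, d, e} are pairwise adjacent, and any tree decomposition puts a clique entirely inside one bag — forcing width ≥ 2. Combining the bounds, tw(G) = 2.

2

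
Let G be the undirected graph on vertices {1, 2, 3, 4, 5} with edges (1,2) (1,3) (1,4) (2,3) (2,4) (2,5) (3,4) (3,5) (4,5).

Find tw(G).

3

A width-3 tree decomposition is:
Bags: B1 = {1, 2, 3, 4}  B2 = {2, 3, 4, 5}
Tree: B1–B2
The largest bag has 4 vertices, giving width 3; this decomposition certifies tw(G) ≤ 3. On the other hand G contains the 4-clique {1, 2, 3, 4}. A clique must lie in a single bag of any decomposition, so no decomposition can have width below 3. The upper and lower bounds meet at 3, so that is the treewidth.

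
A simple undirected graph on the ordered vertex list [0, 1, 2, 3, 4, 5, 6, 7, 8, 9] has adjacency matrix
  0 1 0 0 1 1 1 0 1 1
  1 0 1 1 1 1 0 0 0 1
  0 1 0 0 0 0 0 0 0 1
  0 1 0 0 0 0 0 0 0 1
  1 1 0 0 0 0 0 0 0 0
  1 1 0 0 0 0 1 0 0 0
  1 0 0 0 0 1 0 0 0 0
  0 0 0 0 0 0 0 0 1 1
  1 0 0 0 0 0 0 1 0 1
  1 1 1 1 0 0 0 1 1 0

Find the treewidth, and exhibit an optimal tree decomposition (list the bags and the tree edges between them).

Every bag has size at most 3, so the width is 3 − 1 = 2 and tw(G) ≤ 2. For the lower bound, the 3 vertices {0, 8, 9} are pairwise adjacent, and any tree decomposition puts a clique entirely inside one bag — forcing width ≥ 2. Hence tw(G) = 2 exactly.

Treewidth 2.
One such decomposition:
Bags: B1 = {0, 1, 4}  B2 = {0, 1, 9}  B3 = {0, 1, 5}  B4 = {0, 8, 9}  B5 = {1, 3, 9}  B6 = {1, 2, 9}  B7 = {7, 8, 9}  B8 = {0, 5, 6}
Tree: B1–B2, B2–B3, B2–B4, B2–B5, B2–B6, B4–B7, B3–B8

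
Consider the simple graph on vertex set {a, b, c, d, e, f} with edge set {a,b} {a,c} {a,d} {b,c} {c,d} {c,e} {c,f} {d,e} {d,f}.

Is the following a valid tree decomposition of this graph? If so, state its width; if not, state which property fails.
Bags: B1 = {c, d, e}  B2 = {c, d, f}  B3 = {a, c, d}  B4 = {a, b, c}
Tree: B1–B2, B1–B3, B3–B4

Yes; width 2.

Checking the three conditions: (i) the bags cover all of {a, b, c, d, e, f}; (ii) for each edge, some bag contains both endpoints; (iii) the bags containing any fixed vertex form a subtree. All hold, so the decomposition is valid with width 3 − 1 = 2.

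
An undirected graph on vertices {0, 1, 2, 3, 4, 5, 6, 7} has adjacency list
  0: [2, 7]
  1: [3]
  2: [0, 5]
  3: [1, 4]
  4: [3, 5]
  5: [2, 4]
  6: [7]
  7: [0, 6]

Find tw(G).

1

A width-1 tree decomposition is:
Bags: B1 = {1, 3}  B2 = {3, 4}  B3 = {4, 5}  B4 = {2, 5}  B5 = {0, 2}  B6 = {0, 7}  B7 = {6, 7}
Tree: B1–B2, B2–B3, B3–B4, B4–B5, B5–B6, B6–B7
The largest bag has 2 vertices, giving width 1; this decomposition certifies tw(G) ≤ 1. Since G has at least one edge (e.g. 1–3), it is not an edgeless graph, so tw(G) ≥ 1. The upper and lower bounds meet at 1, so that is the treewidth.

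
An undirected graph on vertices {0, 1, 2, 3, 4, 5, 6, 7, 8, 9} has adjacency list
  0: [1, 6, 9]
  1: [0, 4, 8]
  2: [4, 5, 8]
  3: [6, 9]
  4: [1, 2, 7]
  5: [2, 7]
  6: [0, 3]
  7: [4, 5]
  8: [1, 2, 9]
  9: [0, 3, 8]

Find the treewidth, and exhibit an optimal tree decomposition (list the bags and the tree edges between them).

The largest bag has 3 vertices, giving width 2; this decomposition certifies tw(G) ≤ 2. The edges 3–6–0–9–3 form a cycle, so G is not a tree and its treewidth is at least 2. Hence tw(G) = 2 exactly.

Treewidth 2.
Bags: B1 = {3, 6, 9}  B2 = {0, 6, 9}  B3 = {0, 8, 9}  B4 = {0, 1, 8}  B5 = {1, 2, 8}  B6 = {1, 2, 4}  B7 = {2, 4, 5}  B8 = {4, 5, 7}
Tree: B1–B2, B2–B3, B3–B4, B4–B5, B5–B6, B6–B7, B7–B8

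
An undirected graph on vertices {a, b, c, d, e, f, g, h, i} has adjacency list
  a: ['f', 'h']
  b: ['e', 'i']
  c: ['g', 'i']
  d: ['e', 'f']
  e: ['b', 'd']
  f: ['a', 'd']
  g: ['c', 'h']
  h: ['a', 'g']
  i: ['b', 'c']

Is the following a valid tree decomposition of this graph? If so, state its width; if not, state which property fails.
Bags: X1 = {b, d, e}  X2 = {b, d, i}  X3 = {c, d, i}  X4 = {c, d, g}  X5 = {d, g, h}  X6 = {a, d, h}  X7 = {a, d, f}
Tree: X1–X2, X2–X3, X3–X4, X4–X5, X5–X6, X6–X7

Yes; width 2.

Every vertex of G appears in some bag (union = {a, b, c, d, e, f, g, h, i}); every edge is covered by a bag; and for each vertex v the set of bags containing v is connected in the bag tree. The decomposition is therefore valid. The largest bag has 3 vertices, so the width is 2.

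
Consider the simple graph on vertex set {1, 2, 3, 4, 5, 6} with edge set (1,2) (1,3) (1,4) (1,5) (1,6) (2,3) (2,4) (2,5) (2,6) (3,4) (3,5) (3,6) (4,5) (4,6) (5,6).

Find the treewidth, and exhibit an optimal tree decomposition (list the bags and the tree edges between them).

Treewidth 5.
One optimal decomposition is:
Bags: B1 = {1, 2, 3, 4, 5, 6}
Tree: (single bag)

With just one bag of size 6, the width is 6 − 1 = 5, so tw(G) ≤ 5. On the other hand G contains the 6-clique {1, 2, 3, 4, 5, 6}. A clique must lie in a single bag of any decomposition, so no decomposition can have width below 5. Hence tw(G) = 5 exactly.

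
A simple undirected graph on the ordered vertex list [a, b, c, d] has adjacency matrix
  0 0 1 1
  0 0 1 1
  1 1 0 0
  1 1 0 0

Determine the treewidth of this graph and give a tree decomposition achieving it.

Treewidth 2.
Bags: B1 = {a, b, c}  B2 = {a, b, d}
Tree: B1–B2

Each bag holds 3 vertices, so the decomposition has width 2, which upper-bounds the treewidth. For the lower bound, G contains the cycle a–c–b–d–a, so G is not a forest; only forests have treewidth ≤ 1, hence tw(G) ≥ 2. Therefore the treewidth is 2.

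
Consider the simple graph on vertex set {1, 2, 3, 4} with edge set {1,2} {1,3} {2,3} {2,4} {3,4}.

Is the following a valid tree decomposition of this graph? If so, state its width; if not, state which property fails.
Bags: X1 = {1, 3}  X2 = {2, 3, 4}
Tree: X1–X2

No — edge (2,1) lies in no bag.

A tree decomposition must satisfy three properties: every vertex lies in some bag; for every edge, both endpoints lie together in some bag; and for every vertex, the bags containing it form a connected subtree. Here edge (2,1) lies in no bag, so the decomposition is invalid.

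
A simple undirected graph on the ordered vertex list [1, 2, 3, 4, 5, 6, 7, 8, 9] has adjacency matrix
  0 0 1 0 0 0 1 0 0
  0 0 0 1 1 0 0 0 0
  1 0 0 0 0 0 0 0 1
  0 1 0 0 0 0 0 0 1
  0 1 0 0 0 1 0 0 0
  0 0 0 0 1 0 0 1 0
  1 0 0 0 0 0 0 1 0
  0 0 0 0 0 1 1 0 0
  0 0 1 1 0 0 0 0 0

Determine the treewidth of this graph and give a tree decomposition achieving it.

Every bag has size at most 3, so the width is 3 − 1 = 2 and tw(G) ≤ 2. Since 8–7–1–3–9–4–2–5–6–8 is a cycle in G, G is not acyclic. Forests are exactly the graphs of treewidth ≤ 1, so tw(G) ≥ 2. The upper and lower bounds meet at 2, so that is the treewidth.

Treewidth 2.
One such decomposition:
Bags: B1 = {1, 7, 8}  B2 = {1, 3, 8}  B3 = {3, 8, 9}  B4 = {4, 8, 9}  B5 = {2, 4, 8}  B6 = {2, 5, 8}  B7 = {5, 6, 8}
Tree: B1–B2, B2–B3, B3–B4, B4–B5, B5–B6, B6–B7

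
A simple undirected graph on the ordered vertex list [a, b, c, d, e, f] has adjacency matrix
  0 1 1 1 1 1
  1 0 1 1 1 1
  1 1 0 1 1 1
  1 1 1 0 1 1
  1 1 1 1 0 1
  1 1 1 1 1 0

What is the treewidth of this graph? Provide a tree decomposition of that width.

Treewidth 5.
One optimal decomposition is:
Bags: B1 = {a, b, c, d, e, f}
Tree: (single bag)

With just one bag of size 6, the width is 6 − 1 = 5, so tw(G) ≤ 5. Conversely, {a, b, c, d, e, f} is a clique of size 6, and the vertices of any clique must share a bag in every tree decomposition; so some bag has ≥ 6 vertices and tw(G) ≥ 5. Therefore the treewidth is 5.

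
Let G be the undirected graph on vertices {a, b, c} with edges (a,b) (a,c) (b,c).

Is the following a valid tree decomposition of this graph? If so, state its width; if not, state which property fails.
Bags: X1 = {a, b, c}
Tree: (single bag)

Yes; width 2.

Every vertex of G appears in some bag (union = {a, b, c}); every edge is covered by a bag; and for each vertex v the set of bags containing v is connected in the bag tree. The decomposition is therefore valid. The largest bag has 3 vertices, so the width is 2.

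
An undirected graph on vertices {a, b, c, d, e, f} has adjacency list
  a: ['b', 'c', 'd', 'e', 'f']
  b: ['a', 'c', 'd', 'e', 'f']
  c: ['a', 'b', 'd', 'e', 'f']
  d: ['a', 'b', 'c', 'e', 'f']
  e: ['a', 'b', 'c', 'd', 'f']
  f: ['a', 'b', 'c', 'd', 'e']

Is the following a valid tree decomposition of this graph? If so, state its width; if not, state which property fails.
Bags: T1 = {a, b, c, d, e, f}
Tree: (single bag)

Yes; width 5.

Every vertex of G appears in some bag (union = {a, b, c, d, e, f}); every edge is covered by a bag; and for each vertex v the set of bags containing v is connected in the bag tree. The decomposition is therefore valid. The largest bag has 6 vertices, so the width is 5.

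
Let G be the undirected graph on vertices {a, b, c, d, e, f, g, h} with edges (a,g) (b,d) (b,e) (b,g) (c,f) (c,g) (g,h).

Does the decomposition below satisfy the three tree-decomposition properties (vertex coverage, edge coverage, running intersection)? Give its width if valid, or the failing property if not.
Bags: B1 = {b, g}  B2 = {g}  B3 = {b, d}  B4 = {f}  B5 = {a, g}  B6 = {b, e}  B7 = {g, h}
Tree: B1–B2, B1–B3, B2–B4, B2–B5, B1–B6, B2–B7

No — vertex c appears in no bag.

A tree decomposition must satisfy three properties: every vertex lies in some bag; for every edge, both endpoints lie together in some bag; and for every vertex, the bags containing it form a connected subtree. Here vertex c appears in no bag, so the decomposition is invalid.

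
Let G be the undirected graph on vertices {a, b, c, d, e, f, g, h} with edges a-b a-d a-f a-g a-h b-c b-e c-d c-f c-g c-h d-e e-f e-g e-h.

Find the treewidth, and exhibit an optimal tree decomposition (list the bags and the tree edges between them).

Every bag has size at most 4, so the width is 4 − 1 = 3 and tw(G) ≤ 3. For the lower bound: the 4 vertex sets {e,h}, {c,g}, {a}, {f} are disjoint, each induces a connected subgraph, and every pair is joined by at least one edge of G. Contracting each set to a single vertex therefore yields K_{4} as a minor, and since treewidth is minor-monotone, tw(G) ≥ tw(K_{4}) = 3. Hence tw(G) = 3 exactly.

Treewidth 3.
Bags: B1 = {a, c, e, h}  B2 = {a, c, e, g}  B3 = {a, c, e, f}  B4 = {a, c, d, e}  B5 = {a, b, c, e}
Tree: B1–B2, B2–B3, B3–B4, B4–B5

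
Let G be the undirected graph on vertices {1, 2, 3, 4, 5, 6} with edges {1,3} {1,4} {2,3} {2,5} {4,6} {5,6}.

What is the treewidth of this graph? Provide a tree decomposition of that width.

Every bag has size at most 3, so the width is 3 − 1 = 2 and tw(G) ≤ 2. Since 5–6–4–1–3–2–5 is a cycle in G, G is not acyclic. Forests are exactly the graphs of treewidth ≤ 1, so tw(G) ≥ 2. Therefore the treewidth is 2.

Treewidth 2.
One optimal decomposition is:
Bags: B1 = {4, 5, 6}  B2 = {1, 4, 5}  B3 = {1, 3, 5}  B4 = {2, 3, 5}
Tree: B1–B2, B2–B3, B3–B4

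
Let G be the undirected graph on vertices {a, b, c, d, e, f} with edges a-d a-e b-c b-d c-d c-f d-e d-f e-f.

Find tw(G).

A width-2 tree decomposition is:
Bags: B1 = {d, e, f}  B2 = {c, d, f}  B3 = {b, c, d}  B4 = {a, d, e}
Tree: B1–B2, B2–B3, B1–B4
Every bag has size at most 3, so the width is 3 − 1 = 2 and tw(G) ≤ 2. Conversely, {a, d, e} is a clique of size 3, and the vertices of any clique must share a bag in every tree decomposition; so some bag has ≥ 3 vertices and tw(G) ≥ 2. Hence tw(G) = 2 exactly.

2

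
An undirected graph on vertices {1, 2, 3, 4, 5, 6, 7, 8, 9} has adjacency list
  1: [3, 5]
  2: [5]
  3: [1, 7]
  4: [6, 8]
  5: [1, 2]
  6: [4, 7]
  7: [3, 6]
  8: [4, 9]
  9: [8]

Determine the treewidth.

A width-1 tree decomposition is:
Bags: B1 = {8, 9}  B2 = {4, 8}  B3 = {4, 6}  B4 = {6, 7}  B5 = {3, 7}  B6 = {1, 3}  B7 = {1, 5}  B8 = {2, 5}
Tree: B1–B2, B2–B3, B3–B4, B4–B5, B5–B6, B6–B7, B7–B8
Each bag holds 2 vertices, so the decomposition has width 1, which upper-bounds the treewidth. Any graph with an edge has treewidth ≥ 1, and G has the edge 9–8. Hence tw(G) = 1 exactly.

1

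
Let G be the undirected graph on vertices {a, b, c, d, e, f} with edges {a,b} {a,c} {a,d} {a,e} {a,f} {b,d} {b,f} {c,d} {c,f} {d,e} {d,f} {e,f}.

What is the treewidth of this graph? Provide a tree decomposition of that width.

Treewidth 3.
Bags: B1 = {a, d, e, f}  B2 = {a, c, d, f}  B3 = {a, b, d, f}
Tree: B1–B2, B2–B3

Each bag holds 4 vertices, so the decomposition has width 3, which upper-bounds the treewidth. On the other hand G contains the 4-clique {a, d, e, f}. A clique must lie in a single bag of any decomposition, so no decomposition can have width below 3. Hence tw(G) = 3 exactly.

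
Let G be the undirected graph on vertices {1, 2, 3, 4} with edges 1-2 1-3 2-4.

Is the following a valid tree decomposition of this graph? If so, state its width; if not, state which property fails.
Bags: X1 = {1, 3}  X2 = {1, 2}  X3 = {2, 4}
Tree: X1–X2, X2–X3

Every vertex of G appears in some bag (union = {1, 2, 3, 4}); every edge is covered by a bag; and for each vertex v the set of bags containing v is connected in the bag tree. The decomposition is therefore valid. The largest bag has 2 vertices, so the width is 1.

Yes; width 1.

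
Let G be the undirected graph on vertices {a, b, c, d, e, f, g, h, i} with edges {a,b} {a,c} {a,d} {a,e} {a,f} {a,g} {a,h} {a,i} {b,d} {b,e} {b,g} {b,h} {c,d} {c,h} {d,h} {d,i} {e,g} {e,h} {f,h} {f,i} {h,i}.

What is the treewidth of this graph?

3

A width-3 tree decomposition is:
Bags: B1 = {a, c, d, h}  B2 = {a, b, d, h}  B3 = {a, d, h, i}  B4 = {a, f, h, i}  B5 = {a, b, e, h}  B6 = {a, b, e, g}
Tree: B1–B2, B2–B3, B3–B4, B2–B5, B5–B6
Each bag holds 4 vertices, so the decomposition has width 3, which upper-bounds the treewidth. On the other hand G contains the 4-clique {a, b, e, g}. A clique must lie in a single bag of any decomposition, so no decomposition can have width below 3. Combining the bounds, tw(G) = 3.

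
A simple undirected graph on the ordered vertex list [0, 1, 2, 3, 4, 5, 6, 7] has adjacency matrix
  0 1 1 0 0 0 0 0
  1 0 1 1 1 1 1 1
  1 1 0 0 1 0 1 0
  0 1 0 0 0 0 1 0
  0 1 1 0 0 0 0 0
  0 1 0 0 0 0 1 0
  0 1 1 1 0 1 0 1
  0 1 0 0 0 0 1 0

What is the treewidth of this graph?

2

A width-2 tree decomposition is:
Bags: B1 = {1, 2, 6}  B2 = {1, 3, 6}  B3 = {1, 6, 7}  B4 = {1, 5, 6}  B5 = {1, 2, 4}  B6 = {0, 1, 2}
Tree: B1–B2, B1–B3, B3–B4, B1–B5, B1–B6
Each bag holds 3 vertices, so the decomposition has width 2, which upper-bounds the treewidth. On the other hand G contains the 3-clique {0, 1, 2}. A clique must lie in a single bag of any decomposition, so no decomposition can have width below 2. Combining the bounds, tw(G) = 2.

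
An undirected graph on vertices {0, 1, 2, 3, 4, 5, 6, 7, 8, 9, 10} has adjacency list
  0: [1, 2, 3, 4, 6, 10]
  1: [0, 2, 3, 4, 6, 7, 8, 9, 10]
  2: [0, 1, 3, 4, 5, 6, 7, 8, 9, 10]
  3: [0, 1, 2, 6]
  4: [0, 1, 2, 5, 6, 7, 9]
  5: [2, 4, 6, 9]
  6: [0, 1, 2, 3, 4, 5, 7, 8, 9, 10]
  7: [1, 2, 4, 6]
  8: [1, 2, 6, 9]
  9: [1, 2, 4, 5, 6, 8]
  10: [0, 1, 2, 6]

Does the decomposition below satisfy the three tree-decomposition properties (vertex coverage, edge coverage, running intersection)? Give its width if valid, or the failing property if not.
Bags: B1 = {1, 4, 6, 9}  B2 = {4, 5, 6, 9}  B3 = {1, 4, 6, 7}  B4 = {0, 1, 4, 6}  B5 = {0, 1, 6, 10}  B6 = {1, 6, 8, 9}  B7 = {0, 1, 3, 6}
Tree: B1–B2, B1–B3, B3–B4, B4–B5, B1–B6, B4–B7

No — vertex 2 appears in no bag.

A tree decomposition must satisfy three properties: every vertex lies in some bag; for every edge, both endpoints lie together in some bag; and for every vertex, the bags containing it form a connected subtree. Here vertex 2 appears in no bag, so the decomposition is invalid.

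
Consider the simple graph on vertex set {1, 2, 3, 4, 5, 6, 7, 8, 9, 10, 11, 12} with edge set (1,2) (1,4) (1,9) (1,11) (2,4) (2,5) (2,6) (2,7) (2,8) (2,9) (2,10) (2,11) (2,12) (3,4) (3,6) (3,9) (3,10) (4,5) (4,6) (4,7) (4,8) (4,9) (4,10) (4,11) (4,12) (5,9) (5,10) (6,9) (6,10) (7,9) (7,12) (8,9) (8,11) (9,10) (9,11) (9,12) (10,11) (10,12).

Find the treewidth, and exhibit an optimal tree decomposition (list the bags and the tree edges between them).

Every bag has size at most 5, so the width is 5 − 1 = 4 and tw(G) ≤ 4. On the other hand G contains the 5-clique {2, 4, 8, 9, 11}. A clique must lie in a single bag of any decomposition, so no decomposition can have width below 4. Combining the bounds, tw(G) = 4.

Treewidth 4.
One such decomposition:
Bags: B1 = {2, 4, 9, 10, 11}  B2 = {2, 4, 9, 10, 12}  B3 = {2, 4, 6, 9, 10}  B4 = {3, 4, 6, 9, 10}  B5 = {2, 4, 8, 9, 11}  B6 = {2, 4, 7, 9, 12}  B7 = {1, 2, 4, 9, 11}  B8 = {2, 4, 5, 9, 10}
Tree: B1–B2, B2–B3, B3–B4, B1–B5, B2–B6, B1–B7, B2–B8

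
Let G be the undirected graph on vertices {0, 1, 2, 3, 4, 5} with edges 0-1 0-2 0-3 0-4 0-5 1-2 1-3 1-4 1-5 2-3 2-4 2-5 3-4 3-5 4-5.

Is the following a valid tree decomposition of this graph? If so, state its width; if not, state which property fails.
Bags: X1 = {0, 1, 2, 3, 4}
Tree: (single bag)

A tree decomposition must satisfy three properties: every vertex lies in some bag; for every edge, both endpoints lie together in some bag; and for every vertex, the bags containing it form a connected subtree. Here vertex 5 appears in no bag, so the decomposition is invalid.

No — vertex 5 appears in no bag.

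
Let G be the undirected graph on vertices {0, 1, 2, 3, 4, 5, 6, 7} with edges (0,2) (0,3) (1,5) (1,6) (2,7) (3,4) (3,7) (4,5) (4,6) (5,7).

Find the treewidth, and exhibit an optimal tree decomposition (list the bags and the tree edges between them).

Treewidth 2.
Bags: B1 = {0, 2, 7}  B2 = {0, 3, 7}  B3 = {3, 5, 7}  B4 = {3, 4, 5}  B5 = {1, 4, 5}  B6 = {1, 4, 6}
Tree: B1–B2, B2–B3, B3–B4, B4–B5, B5–B6

Each bag holds 3 vertices, so the decomposition has width 2, which upper-bounds the treewidth. Since 2–0–3–7–2 is a cycle in G, G is not acyclic. Forests are exactly the graphs of treewidth ≤ 1, so tw(G) ≥ 2. Hence tw(G) = 2 exactly.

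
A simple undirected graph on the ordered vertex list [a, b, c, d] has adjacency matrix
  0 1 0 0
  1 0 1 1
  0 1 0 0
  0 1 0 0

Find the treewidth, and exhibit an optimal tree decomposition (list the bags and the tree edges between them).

Treewidth 1.
One optimal decomposition is:
Bags: B1 = {a, b}  B2 = {b, d}  B3 = {b, c}
Tree: B1–B2, B2–B3

Every bag has size at most 2, so the width is 2 − 1 = 1 and tw(G) ≤ 1. G has an edge, so its treewidth is at least 1. Therefore the treewidth is 1.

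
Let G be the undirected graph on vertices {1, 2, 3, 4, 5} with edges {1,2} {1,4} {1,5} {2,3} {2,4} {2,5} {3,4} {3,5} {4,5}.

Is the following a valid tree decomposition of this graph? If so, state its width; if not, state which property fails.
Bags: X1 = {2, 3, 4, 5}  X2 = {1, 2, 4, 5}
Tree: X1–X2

Yes; width 3.

Every vertex of G appears in some bag (union = {1, 2, 3, 4, 5}); every edge is covered by a bag; and for each vertex v the set of bags containing v is connected in the bag tree. The decomposition is therefore valid. The largest bag has 4 vertices, so the width is 3.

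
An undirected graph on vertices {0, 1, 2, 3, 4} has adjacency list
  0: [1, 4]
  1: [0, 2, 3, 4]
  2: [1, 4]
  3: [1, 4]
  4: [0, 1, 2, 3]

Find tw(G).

2

A width-2 tree decomposition is:
Bags: B1 = {0, 1, 4}  B2 = {1, 3, 4}  B3 = {1, 2, 4}
Tree: B1–B2, B2–B3
The largest bag has 3 vertices, giving width 2; this decomposition certifies tw(G) ≤ 2. For the lower bound, the 3 vertices {0, 1, 4} are pairwise adjacent, and any tree decomposition puts a clique entirely inside one bag — forcing width ≥ 2. Combining the bounds, tw(G) = 2.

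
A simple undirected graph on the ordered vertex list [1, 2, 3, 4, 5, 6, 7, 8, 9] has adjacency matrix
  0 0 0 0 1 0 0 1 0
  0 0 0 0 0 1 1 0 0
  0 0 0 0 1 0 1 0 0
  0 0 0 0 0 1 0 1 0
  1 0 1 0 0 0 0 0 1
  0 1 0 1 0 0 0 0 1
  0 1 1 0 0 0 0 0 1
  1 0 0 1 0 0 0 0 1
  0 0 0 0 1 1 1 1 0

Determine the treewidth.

A width-3 tree decomposition is:
Bags: B1 = {2, 4, 6, 7}  B2 = {4, 6, 7, 9}  B3 = {4, 7, 8, 9}  B4 = {3, 7, 8, 9}  B5 = {3, 5, 8, 9}  B6 = {1, 3, 5, 8}
Tree: B1–B2, B2–B3, B3–B4, B4–B5, B5–B6
Every bag has size at most 4, so the width is 4 − 1 = 3 and tw(G) ≤ 3. For the lower bound: the 4 vertex sets {2,4,6}, {7}, {9}, {1,3,5,8} are disjoint, each induces a connected subgraph, and every pair is joined by at least one edge of G. Contracting each set to a single vertex therefore yields K_{4} as a minor, and since treewidth is minor-monotone, tw(G) ≥ tw(K_{4}) = 3. Combining the bounds, tw(G) = 3.

3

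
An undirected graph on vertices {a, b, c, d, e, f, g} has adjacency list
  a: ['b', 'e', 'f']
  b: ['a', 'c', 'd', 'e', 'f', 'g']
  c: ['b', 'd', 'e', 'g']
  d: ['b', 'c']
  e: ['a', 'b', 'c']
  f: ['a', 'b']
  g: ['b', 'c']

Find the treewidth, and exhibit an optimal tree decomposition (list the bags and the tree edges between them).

Treewidth 2.
One such decomposition:
Bags: B1 = {a, b, e}  B2 = {b, c, e}  B3 = {b, c, g}  B4 = {a, b, f}  B5 = {b, c, d}
Tree: B1–B2, B2–B3, B1–B4, B3–B5

Each bag holds 3 vertices, so the decomposition has width 2, which upper-bounds the treewidth. On the other hand G contains the 3-clique {a, b, e}. A clique must lie in a single bag of any decomposition, so no decomposition can have width below 2. Therefore the treewidth is 2.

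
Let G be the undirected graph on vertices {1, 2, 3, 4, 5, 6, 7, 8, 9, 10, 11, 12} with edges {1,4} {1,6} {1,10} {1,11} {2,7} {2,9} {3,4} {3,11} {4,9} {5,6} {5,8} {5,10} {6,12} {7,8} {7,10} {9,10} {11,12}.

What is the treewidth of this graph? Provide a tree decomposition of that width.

Treewidth 3.
One optimal decomposition is:
Bags: B1 = {2, 7, 8, 9}  B2 = {7, 8, 9, 10}  B3 = {5, 8, 9, 10}  B4 = {4, 5, 9, 10}  B5 = {1, 4, 5, 10}  B6 = {1, 4, 5, 6}  B7 = {1, 3, 4, 6}  B8 = {1, 3, 6, 11}  B9 = {3, 6, 11, 12}
Tree: B1–B2, B2–B3, B3–B4, B4–B5, B5–B6, B6–B7, B7–B8, B8–B9

Each bag holds 4 vertices, so the decomposition has width 3, which upper-bounds the treewidth. For the lower bound: the 4 vertex sets {2,7,8}, {9}, {10}, {1,4,5,6} are disjoint, each induces a connected subgraph, and every pair is joined by at least one edge of G. Contracting each set to a single vertex therefore yields K_{4} as a minor, and since treewidth is minor-monotone, tw(G) ≥ tw(K_{4}) = 3. The upper and lower bounds meet at 3, so that is the treewidth.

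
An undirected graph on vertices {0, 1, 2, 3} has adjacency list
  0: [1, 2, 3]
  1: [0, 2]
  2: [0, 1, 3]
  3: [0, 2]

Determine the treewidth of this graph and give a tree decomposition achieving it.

Treewidth 2.
Bags: B1 = {0, 2, 3}  B2 = {0, 1, 2}
Tree: B1–B2

Every bag has size at most 3, so the width is 3 − 1 = 2 and tw(G) ≤ 2. Conversely, {0, 1, 2} is a clique of size 3, and the vertices of any clique must share a bag in every tree decomposition; so some bag has ≥ 3 vertices and tw(G) ≥ 2. The upper and lower bounds meet at 2, so that is the treewidth.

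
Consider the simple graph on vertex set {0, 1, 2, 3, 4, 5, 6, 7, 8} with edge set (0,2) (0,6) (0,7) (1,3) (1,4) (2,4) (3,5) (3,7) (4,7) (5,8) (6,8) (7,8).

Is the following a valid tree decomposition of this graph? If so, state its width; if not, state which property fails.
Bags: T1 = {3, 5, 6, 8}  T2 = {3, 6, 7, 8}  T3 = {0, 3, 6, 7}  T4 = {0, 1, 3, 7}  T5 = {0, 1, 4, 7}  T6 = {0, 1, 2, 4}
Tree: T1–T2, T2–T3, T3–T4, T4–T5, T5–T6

Checking the three conditions: (i) the bags cover all of {0, 1, 2, 3, 4, 5, 6, 7, 8}; (ii) for each edge, some bag contains both endpoints; (iii) the bags containing any fixed vertex form a subtree. All hold, so the decomposition is valid with width 4 − 1 = 3.

Yes; width 3.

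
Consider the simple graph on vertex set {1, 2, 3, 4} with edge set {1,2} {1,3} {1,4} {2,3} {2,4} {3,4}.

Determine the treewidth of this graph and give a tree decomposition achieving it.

With just one bag of size 4, the width is 4 − 1 = 3, so tw(G) ≤ 3. Conversely, {1, 2, 3, 4} is a clique of size 4, and the vertices of any clique must share a bag in every tree decomposition; so some bag has ≥ 4 vertices and tw(G) ≥ 3. Combining the bounds, tw(G) = 3.

Treewidth 3.
One such decomposition:
Bags: B1 = {1, 2, 3, 4}
Tree: (single bag)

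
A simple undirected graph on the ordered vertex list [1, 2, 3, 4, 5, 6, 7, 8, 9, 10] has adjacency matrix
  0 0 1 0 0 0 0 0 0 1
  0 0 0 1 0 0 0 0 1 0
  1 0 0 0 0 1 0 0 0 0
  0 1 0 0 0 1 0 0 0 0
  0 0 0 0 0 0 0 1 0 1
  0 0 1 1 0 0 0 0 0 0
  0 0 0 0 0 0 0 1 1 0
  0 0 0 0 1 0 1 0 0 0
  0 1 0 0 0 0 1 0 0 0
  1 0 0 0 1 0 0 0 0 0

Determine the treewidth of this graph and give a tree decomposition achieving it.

Treewidth 2.
One such decomposition:
Bags: B1 = {2, 4, 9}  B2 = {4, 7, 9}  B3 = {4, 7, 8}  B4 = {4, 5, 8}  B5 = {4, 5, 10}  B6 = {1, 4, 10}  B7 = {1, 3, 4}  B8 = {3, 4, 6}
Tree: B1–B2, B2–B3, B3–B4, B4–B5, B5–B6, B6–B7, B7–B8

The largest bag has 3 vertices, giving width 2; this decomposition certifies tw(G) ≤ 2. Since 4–2–9–7–8–5–10–1–3–6–4 is a cycle in G, G is not acyclic. Forests are exactly the graphs of treewidth ≤ 1, so tw(G) ≥ 2. Combining the bounds, tw(G) = 2.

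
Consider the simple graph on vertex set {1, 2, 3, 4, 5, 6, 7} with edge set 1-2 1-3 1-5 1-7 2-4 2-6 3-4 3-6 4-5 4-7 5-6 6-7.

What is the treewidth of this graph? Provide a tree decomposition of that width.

Every bag has size at most 4, so the width is 4 − 1 = 3 and tw(G) ≤ 3. For the lower bound: the 4 vertex sets {1,2}, {3,4}, {6}, {7} are disjoint, each induces a connected subgraph, and every pair is joined by at least one edge of G. Contracting each set to a single vertex therefore yields K_{4} as a minor, and since treewidth is minor-monotone, tw(G) ≥ tw(K_{4}) = 3. Therefore the treewidth is 3.

Treewidth 3.
One such decomposition:
Bags: B1 = {1, 2, 4, 6}  B2 = {1, 3, 4, 6}  B3 = {1, 4, 6, 7}  B4 = {1, 4, 5, 6}
Tree: B1–B2, B2–B3, B3–B4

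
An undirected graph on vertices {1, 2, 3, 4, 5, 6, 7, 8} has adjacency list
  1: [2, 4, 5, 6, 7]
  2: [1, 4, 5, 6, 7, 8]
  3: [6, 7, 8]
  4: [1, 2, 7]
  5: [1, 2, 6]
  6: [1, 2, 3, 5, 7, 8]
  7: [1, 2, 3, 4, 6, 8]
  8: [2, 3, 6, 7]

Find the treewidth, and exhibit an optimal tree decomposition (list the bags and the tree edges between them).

Treewidth 3.
One optimal decomposition is:
Bags: B1 = {1, 2, 6, 7}  B2 = {1, 2, 4, 7}  B3 = {1, 2, 5, 6}  B4 = {2, 6, 7, 8}  B5 = {3, 6, 7, 8}
Tree: B1–B2, B1–B3, B1–B4, B4–B5

Each bag holds 4 vertices, so the decomposition has width 3, which upper-bounds the treewidth. Conversely, {2, 6, 7, 8} is a clique of size 4, and the vertices of any clique must share a bag in every tree decomposition; so some bag has ≥ 4 vertices and tw(G) ≥ 3. Combining the bounds, tw(G) = 3.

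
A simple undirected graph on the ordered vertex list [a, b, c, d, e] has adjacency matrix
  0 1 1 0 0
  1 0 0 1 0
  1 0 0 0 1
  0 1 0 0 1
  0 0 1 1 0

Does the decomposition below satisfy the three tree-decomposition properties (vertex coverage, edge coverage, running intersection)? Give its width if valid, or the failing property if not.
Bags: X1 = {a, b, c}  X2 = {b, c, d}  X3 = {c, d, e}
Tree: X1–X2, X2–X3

Yes; width 2.

Checking the three conditions: (i) the bags cover all of {a, b, c, d, e}; (ii) for each edge, some bag contains both endpoints; (iii) the bags containing any fixed vertex form a subtree. All hold, so the decomposition is valid with width 3 − 1 = 2.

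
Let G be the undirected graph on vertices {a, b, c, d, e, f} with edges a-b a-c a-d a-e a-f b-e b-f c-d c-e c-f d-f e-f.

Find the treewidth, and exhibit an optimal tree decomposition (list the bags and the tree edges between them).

Each bag holds 4 vertices, so the decomposition has width 3, which upper-bounds the treewidth. On the other hand G contains the 4-clique {a, c, d, f}. A clique must lie in a single bag of any decomposition, so no decomposition can have width below 3. Hence tw(G) = 3 exactly.

Treewidth 3.
One such decomposition:
Bags: B1 = {a, b, e, f}  B2 = {a, c, e, f}  B3 = {a, c, d, f}
Tree: B1–B2, B2–B3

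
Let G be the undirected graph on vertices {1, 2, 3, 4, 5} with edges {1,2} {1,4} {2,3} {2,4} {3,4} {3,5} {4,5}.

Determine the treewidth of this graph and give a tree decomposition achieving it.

Each bag holds 3 vertices, so the decomposition has width 2, which upper-bounds the treewidth. Conversely, {1, 2, 4} is a clique of size 3, and the vertices of any clique must share a bag in every tree decomposition; so some bag has ≥ 3 vertices and tw(G) ≥ 2. The upper and lower bounds meet at 2, so that is the treewidth.

Treewidth 2.
One optimal decomposition is:
Bags: B1 = {3, 4, 5}  B2 = {2, 3, 4}  B3 = {1, 2, 4}
Tree: B1–B2, B2–B3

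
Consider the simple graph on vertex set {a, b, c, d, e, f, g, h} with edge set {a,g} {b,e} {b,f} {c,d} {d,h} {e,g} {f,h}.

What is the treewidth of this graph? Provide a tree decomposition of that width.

Treewidth 1.
Bags: B1 = {c, d}  B2 = {d, h}  B3 = {f, h}  B4 = {b, f}  B5 = {b, e}  B6 = {e, g}  B7 = {a, g}
Tree: B1–B2, B2–B3, B3–B4, B4–B5, B5–B6, B6–B7

Each bag holds 2 vertices, so the decomposition has width 1, which upper-bounds the treewidth. Any graph with an edge has treewidth ≥ 1, and G has the edge c–d. The upper and lower bounds meet at 1, so that is the treewidth.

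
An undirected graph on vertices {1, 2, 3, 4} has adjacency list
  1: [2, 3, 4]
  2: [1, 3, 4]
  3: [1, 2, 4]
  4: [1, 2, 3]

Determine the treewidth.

3

A width-3 tree decomposition is:
Bags: B1 = {1, 2, 3, 4}
Tree: (single bag)
With just one bag of size 4, the width is 4 − 1 = 3, so tw(G) ≤ 3. On the other hand G contains the 4-clique {1, 2, 3, 4}. A clique must lie in a single bag of any decomposition, so no decomposition can have width below 3. The upper and lower bounds meet at 3, so that is the treewidth.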